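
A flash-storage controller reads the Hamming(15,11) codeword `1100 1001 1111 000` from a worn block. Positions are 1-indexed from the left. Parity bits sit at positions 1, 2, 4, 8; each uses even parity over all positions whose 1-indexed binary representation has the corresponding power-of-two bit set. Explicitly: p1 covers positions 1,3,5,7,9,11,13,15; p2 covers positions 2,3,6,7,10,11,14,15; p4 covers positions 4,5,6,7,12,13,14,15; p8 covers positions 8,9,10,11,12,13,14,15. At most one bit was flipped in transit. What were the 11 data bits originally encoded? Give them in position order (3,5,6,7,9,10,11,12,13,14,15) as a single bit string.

s1: b1⊕b3⊕b5⊕b7⊕b9⊕b11⊕b13⊕b15 = 1⊕0⊕1⊕0⊕1⊕1⊕0⊕0 = 0
s2: b2⊕b3⊕b6⊕b7⊕b10⊕b11⊕b14⊕b15 = 1⊕0⊕0⊕0⊕1⊕1⊕0⊕0 = 1
s4: b4⊕b5⊕b6⊕b7⊕b12⊕b13⊕b14⊕b15 = 0⊕1⊕0⊕0⊕1⊕0⊕0⊕0 = 0
s8: b8⊕b9⊕b10⊕b11⊕b12⊕b13⊕b14⊕b15 = 1⊕1⊕1⊕1⊕1⊕0⊕0⊕0 = 1
Syndrome (s8...s1) = 1010 → position 10.
Flip bit 10: corrected codeword = 110010011011000
Data bits at positions 3,5,6,7,9,10,11,12,13,14,15: 01001011000

01001011000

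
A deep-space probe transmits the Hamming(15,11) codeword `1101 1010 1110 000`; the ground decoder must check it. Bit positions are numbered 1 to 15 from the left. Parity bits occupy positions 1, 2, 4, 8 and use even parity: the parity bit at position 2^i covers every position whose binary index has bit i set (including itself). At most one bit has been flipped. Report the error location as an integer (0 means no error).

s1: b1⊕b3⊕b5⊕b7⊕b9⊕b11⊕b13⊕b15 = 1⊕0⊕1⊕1⊕1⊕1⊕0⊕0 = 1
s2: b2⊕b3⊕b6⊕b7⊕b10⊕b11⊕b14⊕b15 = 1⊕0⊕0⊕1⊕1⊕1⊕0⊕0 = 0
s4: b4⊕b5⊕b6⊕b7⊕b12⊕b13⊕b14⊕b15 = 1⊕1⊕0⊕1⊕0⊕0⊕0⊕0 = 1
s8: b8⊕b9⊕b10⊕b11⊕b12⊕b13⊕b14⊕b15 = 0⊕1⊕1⊕1⊕0⊕0⊕0⊕0 = 1
Syndrome (s8...s1) = 1101 → position 13.

13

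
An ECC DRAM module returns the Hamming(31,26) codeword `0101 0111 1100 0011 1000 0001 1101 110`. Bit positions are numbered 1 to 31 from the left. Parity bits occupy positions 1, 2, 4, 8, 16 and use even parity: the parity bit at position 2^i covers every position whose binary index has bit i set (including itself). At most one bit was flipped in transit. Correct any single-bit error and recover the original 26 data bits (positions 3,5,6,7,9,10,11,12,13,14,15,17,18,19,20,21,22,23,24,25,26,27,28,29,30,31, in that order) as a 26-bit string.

s1: b1⊕b3⊕b5⊕b7⊕b9⊕b11⊕b13⊕b15⊕b17⊕b19⊕b21⊕b23⊕b25⊕b27⊕b29⊕b31 = 0⊕0⊕0⊕1⊕1⊕0⊕0⊕1⊕1⊕0⊕0⊕0⊕1⊕0⊕1⊕0 = 0
s2: b2⊕b3⊕b6⊕b7⊕b10⊕b11⊕b14⊕b15⊕b18⊕b19⊕b22⊕b23⊕b26⊕b27⊕b30⊕b31 = 1⊕0⊕1⊕1⊕1⊕0⊕0⊕1⊕0⊕0⊕0⊕0⊕1⊕0⊕1⊕0 = 1
s4: b4⊕b5⊕b6⊕b7⊕b12⊕b13⊕b14⊕b15⊕b20⊕b21⊕b22⊕b23⊕b28⊕b29⊕b30⊕b31 = 1⊕0⊕1⊕1⊕0⊕0⊕0⊕1⊕0⊕0⊕0⊕0⊕1⊕1⊕1⊕0 = 1
s8: b8⊕b9⊕b10⊕b11⊕b12⊕b13⊕b14⊕b15⊕b24⊕b25⊕b26⊕b27⊕b28⊕b29⊕b30⊕b31 = 1⊕1⊕1⊕0⊕0⊕0⊕0⊕1⊕1⊕1⊕1⊕0⊕1⊕1⊕1⊕0 = 0
s16: b16⊕b17⊕b18⊕b19⊕b20⊕b21⊕b22⊕b23⊕b24⊕b25⊕b26⊕b27⊕b28⊕b29⊕b30⊕b31 = 1⊕1⊕0⊕0⊕0⊕0⊕0⊕0⊕1⊕1⊕1⊕0⊕1⊕1⊕1⊕0 = 0
Syndrome (s16...s1) = 00110 → position 6.
Flip bit 6: corrected codeword = 0101001111000011100000011101110
Data bits at positions 3,5,6,7,9,10,11,12,13,14,15,17,18,19,20,21,22,23,24,25,26,27,28,29,30,31: 00011100001100000011101110

00011100001100000011101110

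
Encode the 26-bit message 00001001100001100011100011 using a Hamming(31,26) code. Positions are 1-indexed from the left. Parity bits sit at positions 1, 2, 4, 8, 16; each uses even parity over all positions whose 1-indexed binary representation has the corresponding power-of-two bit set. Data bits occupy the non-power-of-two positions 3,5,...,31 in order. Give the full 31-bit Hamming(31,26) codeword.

Place data bits at non-power-of-two positions: b3=0, b5=0, b6=0, b7=0, b9=1, b10=0, b11=0, b12=1, b13=1, b14=0, b15=0, b17=0, b18=0, b19=1, b20=1, b21=0, b22=0, b23=0, b24=1, b25=1, b26=1, b27=0, b28=0, b29=0, b30=1, b31=1.
p1 = XOR of data positions {3,5,7,9,11,13,15,17,19,21,23,25,27,29,31} = 0⊕0⊕0⊕1⊕0⊕1⊕0⊕0⊕1⊕0⊕0⊕1⊕0⊕0⊕1 = 1
p2 = XOR of data positions {3,6,7,10,11,14,15,18,19,22,23,26,27,30,31} = 0⊕0⊕0⊕0⊕0⊕0⊕0⊕0⊕1⊕0⊕0⊕1⊕0⊕1⊕1 = 0
p4 = XOR of data positions {5,6,7,12,13,14,15,20,21,22,23,28,29,30,31} = 0⊕0⊕0⊕1⊕1⊕0⊕0⊕1⊕0⊕0⊕0⊕0⊕0⊕1⊕1 = 1
p8 = XOR of data positions {9,10,11,12,13,14,15,24,25,26,27,28,29,30,31} = 1⊕0⊕0⊕1⊕1⊕0⊕0⊕1⊕1⊕1⊕0⊕0⊕0⊕1⊕1 = 0
p16 = XOR of data positions {17,18,19,20,21,22,23,24,25,26,27,28,29,30,31} = 0⊕0⊕1⊕1⊕0⊕0⊕0⊕1⊕1⊕1⊕0⊕0⊕0⊕1⊕1 = 1
Codeword b1..b31 = 1001000010011001001100011100011

1001000010011001001100011100011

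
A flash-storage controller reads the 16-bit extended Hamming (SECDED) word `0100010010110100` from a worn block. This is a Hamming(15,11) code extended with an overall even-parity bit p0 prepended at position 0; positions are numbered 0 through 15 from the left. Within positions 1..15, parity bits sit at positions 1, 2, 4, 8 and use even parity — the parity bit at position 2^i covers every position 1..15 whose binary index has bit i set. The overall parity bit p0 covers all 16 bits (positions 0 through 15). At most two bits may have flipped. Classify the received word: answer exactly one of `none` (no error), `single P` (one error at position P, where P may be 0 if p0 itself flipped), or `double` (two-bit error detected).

none

s1: b1⊕b3⊕b5⊕b7⊕b9⊕b11⊕b13⊕b15 = 1⊕0⊕1⊕0⊕0⊕1⊕1⊕0 = 0
s2: b2⊕b3⊕b6⊕b7⊕b10⊕b11⊕b14⊕b15 = 0⊕0⊕0⊕0⊕1⊕1⊕0⊕0 = 0
s4: b4⊕b5⊕b6⊕b7⊕b12⊕b13⊕b14⊕b15 = 0⊕1⊕0⊕0⊕0⊕1⊕0⊕0 = 0
s8: b8⊕b9⊕b10⊕b11⊕b12⊕b13⊕b14⊕b15 = 1⊕0⊕1⊕1⊕0⊕1⊕0⊕0 = 0
Syndrome (s8...s1) = 0000 → position 0 (no error).
Overall parity (XOR of all 16 bits, including p0): 0⊕1⊕0⊕0⊕0⊕1⊕0⊕0⊕1⊕0⊕1⊕1⊕0⊕1⊕0⊕0 = 0
Overall=0, syndrome position=0 → no error.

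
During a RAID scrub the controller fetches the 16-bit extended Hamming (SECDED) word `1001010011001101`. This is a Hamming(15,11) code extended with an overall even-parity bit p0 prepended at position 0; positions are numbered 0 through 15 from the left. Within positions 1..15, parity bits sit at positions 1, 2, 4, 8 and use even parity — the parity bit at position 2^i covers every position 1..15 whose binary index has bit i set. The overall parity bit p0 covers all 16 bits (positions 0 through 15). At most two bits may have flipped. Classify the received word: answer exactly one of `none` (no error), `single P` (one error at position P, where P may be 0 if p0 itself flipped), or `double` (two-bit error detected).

s1: b1⊕b3⊕b5⊕b7⊕b9⊕b11⊕b13⊕b15 = 0⊕1⊕1⊕0⊕1⊕0⊕1⊕1 = 1
s2: b2⊕b3⊕b6⊕b7⊕b10⊕b11⊕b14⊕b15 = 0⊕1⊕0⊕0⊕0⊕0⊕0⊕1 = 0
s4: b4⊕b5⊕b6⊕b7⊕b12⊕b13⊕b14⊕b15 = 0⊕1⊕0⊕0⊕1⊕1⊕0⊕1 = 0
s8: b8⊕b9⊕b10⊕b11⊕b12⊕b13⊕b14⊕b15 = 1⊕1⊕0⊕0⊕1⊕1⊕0⊕1 = 1
Syndrome (s8...s1) = 1001 → position 9.
Overall parity (XOR of all 16 bits, including p0): 1⊕0⊕0⊕1⊕0⊕1⊕0⊕0⊕1⊕1⊕0⊕0⊕1⊕1⊕0⊕1 = 0
Overall=0, syndrome position=9 → double-bit error detected (uncorrectable).

double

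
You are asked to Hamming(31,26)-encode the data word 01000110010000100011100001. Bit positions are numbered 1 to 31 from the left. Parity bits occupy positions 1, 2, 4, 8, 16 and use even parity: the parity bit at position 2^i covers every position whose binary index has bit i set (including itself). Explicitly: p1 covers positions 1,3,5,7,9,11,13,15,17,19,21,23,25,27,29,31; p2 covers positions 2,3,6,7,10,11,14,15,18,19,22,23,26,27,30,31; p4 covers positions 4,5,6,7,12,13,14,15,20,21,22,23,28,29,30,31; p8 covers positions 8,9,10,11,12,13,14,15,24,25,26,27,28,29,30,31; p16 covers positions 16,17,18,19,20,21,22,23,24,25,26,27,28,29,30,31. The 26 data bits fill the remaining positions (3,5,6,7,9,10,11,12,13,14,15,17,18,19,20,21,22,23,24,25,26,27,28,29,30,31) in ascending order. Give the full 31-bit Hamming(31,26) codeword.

0100100101100101000100011100001

Place data bits at non-power-of-two positions: b3=0, b5=1, b6=0, b7=0, b9=0, b10=1, b11=1, b12=0, b13=0, b14=1, b15=0, b17=0, b18=0, b19=0, b20=1, b21=0, b22=0, b23=0, b24=1, b25=1, b26=1, b27=0, b28=0, b29=0, b30=0, b31=1.
p1 = XOR of data positions {3,5,7,9,11,13,15,17,19,21,23,25,27,29,31} = 0⊕1⊕0⊕0⊕1⊕0⊕0⊕0⊕0⊕0⊕0⊕1⊕0⊕0⊕1 = 0
p2 = XOR of data positions {3,6,7,10,11,14,15,18,19,22,23,26,27,30,31} = 0⊕0⊕0⊕1⊕1⊕1⊕0⊕0⊕0⊕0⊕0⊕1⊕0⊕0⊕1 = 1
p4 = XOR of data positions {5,6,7,12,13,14,15,20,21,22,23,28,29,30,31} = 1⊕0⊕0⊕0⊕0⊕1⊕0⊕1⊕0⊕0⊕0⊕0⊕0⊕0⊕1 = 0
p8 = XOR of data positions {9,10,11,12,13,14,15,24,25,26,27,28,29,30,31} = 0⊕1⊕1⊕0⊕0⊕1⊕0⊕1⊕1⊕1⊕0⊕0⊕0⊕0⊕1 = 1
p16 = XOR of data positions {17,18,19,20,21,22,23,24,25,26,27,28,29,30,31} = 0⊕0⊕0⊕1⊕0⊕0⊕0⊕1⊕1⊕1⊕0⊕0⊕0⊕0⊕1 = 1
Codeword b1..b31 = 0100100101100101000100011100001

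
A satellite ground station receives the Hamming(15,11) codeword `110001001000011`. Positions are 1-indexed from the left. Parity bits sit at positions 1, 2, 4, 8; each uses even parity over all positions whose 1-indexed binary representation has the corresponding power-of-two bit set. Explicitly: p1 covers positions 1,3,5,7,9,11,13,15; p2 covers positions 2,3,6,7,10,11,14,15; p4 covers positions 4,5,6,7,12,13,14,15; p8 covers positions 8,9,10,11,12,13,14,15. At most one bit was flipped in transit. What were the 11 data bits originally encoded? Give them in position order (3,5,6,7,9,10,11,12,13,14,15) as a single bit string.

s1: b1⊕b3⊕b5⊕b7⊕b9⊕b11⊕b13⊕b15 = 1⊕0⊕0⊕0⊕1⊕0⊕0⊕1 = 1
s2: b2⊕b3⊕b6⊕b7⊕b10⊕b11⊕b14⊕b15 = 1⊕0⊕1⊕0⊕0⊕0⊕1⊕1 = 0
s4: b4⊕b5⊕b6⊕b7⊕b12⊕b13⊕b14⊕b15 = 0⊕0⊕1⊕0⊕0⊕0⊕1⊕1 = 1
s8: b8⊕b9⊕b10⊕b11⊕b12⊕b13⊕b14⊕b15 = 0⊕1⊕0⊕0⊕0⊕0⊕1⊕1 = 1
Syndrome (s8...s1) = 1101 → position 13.
Flip bit 13: corrected codeword = 110001001000111
Data bits at positions 3,5,6,7,9,10,11,12,13,14,15: 00101000111

00101000111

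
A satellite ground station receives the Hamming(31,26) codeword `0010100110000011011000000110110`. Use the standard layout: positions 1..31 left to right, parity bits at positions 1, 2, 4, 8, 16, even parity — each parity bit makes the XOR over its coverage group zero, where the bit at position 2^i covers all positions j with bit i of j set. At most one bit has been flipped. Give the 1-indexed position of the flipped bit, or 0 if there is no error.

s1: b1⊕b3⊕b5⊕b7⊕b9⊕b11⊕b13⊕b15⊕b17⊕b19⊕b21⊕b23⊕b25⊕b27⊕b29⊕b31 = 0⊕1⊕1⊕0⊕1⊕0⊕0⊕1⊕0⊕1⊕0⊕0⊕0⊕1⊕1⊕0 = 1
s2: b2⊕b3⊕b6⊕b7⊕b10⊕b11⊕b14⊕b15⊕b18⊕b19⊕b22⊕b23⊕b26⊕b27⊕b30⊕b31 = 0⊕1⊕0⊕0⊕0⊕0⊕0⊕1⊕1⊕1⊕0⊕0⊕1⊕1⊕1⊕0 = 1
s4: b4⊕b5⊕b6⊕b7⊕b12⊕b13⊕b14⊕b15⊕b20⊕b21⊕b22⊕b23⊕b28⊕b29⊕b30⊕b31 = 0⊕1⊕0⊕0⊕0⊕0⊕0⊕1⊕0⊕0⊕0⊕0⊕0⊕1⊕1⊕0 = 0
s8: b8⊕b9⊕b10⊕b11⊕b12⊕b13⊕b14⊕b15⊕b24⊕b25⊕b26⊕b27⊕b28⊕b29⊕b30⊕b31 = 1⊕1⊕0⊕0⊕0⊕0⊕0⊕1⊕0⊕0⊕1⊕1⊕0⊕1⊕1⊕0 = 1
s16: b16⊕b17⊕b18⊕b19⊕b20⊕b21⊕b22⊕b23⊕b24⊕b25⊕b26⊕b27⊕b28⊕b29⊕b30⊕b31 = 1⊕0⊕1⊕1⊕0⊕0⊕0⊕0⊕0⊕0⊕1⊕1⊕0⊕1⊕1⊕0 = 1
Syndrome (s16...s1) = 11011 → position 27.

27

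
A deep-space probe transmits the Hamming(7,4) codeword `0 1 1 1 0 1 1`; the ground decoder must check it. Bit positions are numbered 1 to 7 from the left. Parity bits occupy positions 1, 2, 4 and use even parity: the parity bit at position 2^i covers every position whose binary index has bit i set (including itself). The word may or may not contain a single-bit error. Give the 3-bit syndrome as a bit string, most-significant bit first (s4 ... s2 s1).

s1: b1⊕b3⊕b5⊕b7 = 0⊕1⊕0⊕1 = 0
s2: b2⊕b3⊕b6⊕b7 = 1⊕1⊕1⊕1 = 0
s4: b4⊕b5⊕b6⊕b7 = 1⊕0⊕1⊕1 = 1
Syndrome (s4...s1) = 100 → position 4.

100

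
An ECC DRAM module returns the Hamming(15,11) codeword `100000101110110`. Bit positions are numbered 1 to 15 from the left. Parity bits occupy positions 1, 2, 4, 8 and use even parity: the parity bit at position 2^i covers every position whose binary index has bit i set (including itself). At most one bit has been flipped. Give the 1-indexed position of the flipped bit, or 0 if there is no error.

13

s1: b1⊕b3⊕b5⊕b7⊕b9⊕b11⊕b13⊕b15 = 1⊕0⊕0⊕1⊕1⊕1⊕1⊕0 = 1
s2: b2⊕b3⊕b6⊕b7⊕b10⊕b11⊕b14⊕b15 = 0⊕0⊕0⊕1⊕1⊕1⊕1⊕0 = 0
s4: b4⊕b5⊕b6⊕b7⊕b12⊕b13⊕b14⊕b15 = 0⊕0⊕0⊕1⊕0⊕1⊕1⊕0 = 1
s8: b8⊕b9⊕b10⊕b11⊕b12⊕b13⊕b14⊕b15 = 0⊕1⊕1⊕1⊕0⊕1⊕1⊕0 = 1
Syndrome (s8...s1) = 1101 → position 13.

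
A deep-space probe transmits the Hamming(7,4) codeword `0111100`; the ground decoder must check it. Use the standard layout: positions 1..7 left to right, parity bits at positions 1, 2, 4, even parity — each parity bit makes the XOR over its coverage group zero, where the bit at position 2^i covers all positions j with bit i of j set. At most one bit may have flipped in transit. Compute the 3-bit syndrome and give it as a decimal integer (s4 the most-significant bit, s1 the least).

s1: b1⊕b3⊕b5⊕b7 = 0⊕1⊕1⊕0 = 0
s2: b2⊕b3⊕b6⊕b7 = 1⊕1⊕0⊕0 = 0
s4: b4⊕b5⊕b6⊕b7 = 1⊕1⊕0⊕0 = 0
Syndrome (s4...s1) = 000 → position 0 (no error).

0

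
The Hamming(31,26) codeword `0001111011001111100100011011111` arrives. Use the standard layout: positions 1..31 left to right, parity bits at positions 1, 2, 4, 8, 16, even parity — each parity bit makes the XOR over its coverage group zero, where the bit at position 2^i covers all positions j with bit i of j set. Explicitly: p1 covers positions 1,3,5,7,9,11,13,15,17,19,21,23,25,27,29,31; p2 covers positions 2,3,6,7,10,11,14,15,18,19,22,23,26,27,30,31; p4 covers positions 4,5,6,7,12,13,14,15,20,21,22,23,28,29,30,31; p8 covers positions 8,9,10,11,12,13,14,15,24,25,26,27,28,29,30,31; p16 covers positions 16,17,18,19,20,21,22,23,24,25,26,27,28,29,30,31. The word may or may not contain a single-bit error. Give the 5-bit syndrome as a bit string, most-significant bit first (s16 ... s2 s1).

s1: b1⊕b3⊕b5⊕b7⊕b9⊕b11⊕b13⊕b15⊕b17⊕b19⊕b21⊕b23⊕b25⊕b27⊕b29⊕b31 = 0⊕0⊕1⊕1⊕1⊕0⊕1⊕1⊕1⊕0⊕0⊕0⊕1⊕1⊕1⊕1 = 0
s2: b2⊕b3⊕b6⊕b7⊕b10⊕b11⊕b14⊕b15⊕b18⊕b19⊕b22⊕b23⊕b26⊕b27⊕b30⊕b31 = 0⊕0⊕1⊕1⊕1⊕0⊕1⊕1⊕0⊕0⊕0⊕0⊕0⊕1⊕1⊕1 = 0
s4: b4⊕b5⊕b6⊕b7⊕b12⊕b13⊕b14⊕b15⊕b20⊕b21⊕b22⊕b23⊕b28⊕b29⊕b30⊕b31 = 1⊕1⊕1⊕1⊕0⊕1⊕1⊕1⊕1⊕0⊕0⊕0⊕1⊕1⊕1⊕1 = 0
s8: b8⊕b9⊕b10⊕b11⊕b12⊕b13⊕b14⊕b15⊕b24⊕b25⊕b26⊕b27⊕b28⊕b29⊕b30⊕b31 = 0⊕1⊕1⊕0⊕0⊕1⊕1⊕1⊕1⊕1⊕0⊕1⊕1⊕1⊕1⊕1 = 0
s16: b16⊕b17⊕b18⊕b19⊕b20⊕b21⊕b22⊕b23⊕b24⊕b25⊕b26⊕b27⊕b28⊕b29⊕b30⊕b31 = 1⊕1⊕0⊕0⊕1⊕0⊕0⊕0⊕1⊕1⊕0⊕1⊕1⊕1⊕1⊕1 = 0
Syndrome (s16...s1) = 00000 → position 0 (no error).

00000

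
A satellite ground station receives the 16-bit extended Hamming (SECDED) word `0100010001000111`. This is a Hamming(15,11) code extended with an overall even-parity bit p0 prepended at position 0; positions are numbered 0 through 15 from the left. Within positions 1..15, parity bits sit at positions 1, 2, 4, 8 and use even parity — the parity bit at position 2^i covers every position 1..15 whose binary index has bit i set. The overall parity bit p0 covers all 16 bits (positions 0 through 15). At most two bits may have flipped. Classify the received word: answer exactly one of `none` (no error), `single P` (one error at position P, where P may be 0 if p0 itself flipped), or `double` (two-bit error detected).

s1: b1⊕b3⊕b5⊕b7⊕b9⊕b11⊕b13⊕b15 = 1⊕0⊕1⊕0⊕1⊕0⊕1⊕1 = 1
s2: b2⊕b3⊕b6⊕b7⊕b10⊕b11⊕b14⊕b15 = 0⊕0⊕0⊕0⊕0⊕0⊕1⊕1 = 0
s4: b4⊕b5⊕b6⊕b7⊕b12⊕b13⊕b14⊕b15 = 0⊕1⊕0⊕0⊕0⊕1⊕1⊕1 = 0
s8: b8⊕b9⊕b10⊕b11⊕b12⊕b13⊕b14⊕b15 = 0⊕1⊕0⊕0⊕0⊕1⊕1⊕1 = 0
Syndrome (s8...s1) = 0001 → position 1.
Overall parity (XOR of all 16 bits, including p0): 0⊕1⊕0⊕0⊕0⊕1⊕0⊕0⊕0⊕1⊕0⊕0⊕0⊕1⊕1⊕1 = 0
Overall=0, syndrome position=1 → double-bit error detected (uncorrectable).

double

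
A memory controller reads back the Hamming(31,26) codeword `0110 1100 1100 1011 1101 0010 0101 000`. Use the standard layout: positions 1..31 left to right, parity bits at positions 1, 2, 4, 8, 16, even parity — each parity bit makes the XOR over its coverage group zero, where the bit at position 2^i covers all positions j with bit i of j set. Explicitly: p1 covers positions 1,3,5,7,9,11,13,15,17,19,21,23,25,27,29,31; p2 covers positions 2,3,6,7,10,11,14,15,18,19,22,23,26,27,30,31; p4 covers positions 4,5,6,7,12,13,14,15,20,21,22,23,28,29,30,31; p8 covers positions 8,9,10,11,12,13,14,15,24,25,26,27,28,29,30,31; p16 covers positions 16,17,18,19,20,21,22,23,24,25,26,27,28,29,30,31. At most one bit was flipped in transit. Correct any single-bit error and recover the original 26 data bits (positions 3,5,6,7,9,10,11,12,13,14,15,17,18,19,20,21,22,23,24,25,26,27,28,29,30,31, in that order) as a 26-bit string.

s1: b1⊕b3⊕b5⊕b7⊕b9⊕b11⊕b13⊕b15⊕b17⊕b19⊕b21⊕b23⊕b25⊕b27⊕b29⊕b31 = 0⊕1⊕1⊕0⊕1⊕0⊕1⊕1⊕1⊕0⊕0⊕1⊕0⊕0⊕0⊕0 = 1
s2: b2⊕b3⊕b6⊕b7⊕b10⊕b11⊕b14⊕b15⊕b18⊕b19⊕b22⊕b23⊕b26⊕b27⊕b30⊕b31 = 1⊕1⊕1⊕0⊕1⊕0⊕0⊕1⊕1⊕0⊕0⊕1⊕1⊕0⊕0⊕0 = 0
s4: b4⊕b5⊕b6⊕b7⊕b12⊕b13⊕b14⊕b15⊕b20⊕b21⊕b22⊕b23⊕b28⊕b29⊕b30⊕b31 = 0⊕1⊕1⊕0⊕0⊕1⊕0⊕1⊕1⊕0⊕0⊕1⊕1⊕0⊕0⊕0 = 1
s8: b8⊕b9⊕b10⊕b11⊕b12⊕b13⊕b14⊕b15⊕b24⊕b25⊕b26⊕b27⊕b28⊕b29⊕b30⊕b31 = 0⊕1⊕1⊕0⊕0⊕1⊕0⊕1⊕0⊕0⊕1⊕0⊕1⊕0⊕0⊕0 = 0
s16: b16⊕b17⊕b18⊕b19⊕b20⊕b21⊕b22⊕b23⊕b24⊕b25⊕b26⊕b27⊕b28⊕b29⊕b30⊕b31 = 1⊕1⊕1⊕0⊕1⊕0⊕0⊕1⊕0⊕0⊕1⊕0⊕1⊕0⊕0⊕0 = 1
Syndrome (s16...s1) = 10101 → position 21.
Flip bit 21: corrected codeword = 0110110011001011110110100101000
Data bits at positions 3,5,6,7,9,10,11,12,13,14,15,17,18,19,20,21,22,23,24,25,26,27,28,29,30,31: 11101100101110110100101000

11101100101110110100101000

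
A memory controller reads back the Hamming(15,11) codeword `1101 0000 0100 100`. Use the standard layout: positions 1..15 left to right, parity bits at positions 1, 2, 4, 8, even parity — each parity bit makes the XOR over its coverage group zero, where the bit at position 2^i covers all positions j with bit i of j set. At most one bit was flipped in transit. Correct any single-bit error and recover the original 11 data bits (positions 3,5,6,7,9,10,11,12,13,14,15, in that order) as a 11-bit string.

s1: b1⊕b3⊕b5⊕b7⊕b9⊕b11⊕b13⊕b15 = 1⊕0⊕0⊕0⊕0⊕0⊕1⊕0 = 0
s2: b2⊕b3⊕b6⊕b7⊕b10⊕b11⊕b14⊕b15 = 1⊕0⊕0⊕0⊕1⊕0⊕0⊕0 = 0
s4: b4⊕b5⊕b6⊕b7⊕b12⊕b13⊕b14⊕b15 = 1⊕0⊕0⊕0⊕0⊕1⊕0⊕0 = 0
s8: b8⊕b9⊕b10⊕b11⊕b12⊕b13⊕b14⊕b15 = 0⊕0⊕1⊕0⊕0⊕1⊕0⊕0 = 0
Syndrome (s8...s1) = 0000 → position 0 (no error).
No correction needed.
Data bits at positions 3,5,6,7,9,10,11,12,13,14,15: 00000100100

00000100100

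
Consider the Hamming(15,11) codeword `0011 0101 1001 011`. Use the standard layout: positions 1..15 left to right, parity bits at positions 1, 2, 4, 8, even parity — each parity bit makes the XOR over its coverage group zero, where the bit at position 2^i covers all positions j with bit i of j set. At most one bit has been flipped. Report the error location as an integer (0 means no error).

13

s1: b1⊕b3⊕b5⊕b7⊕b9⊕b11⊕b13⊕b15 = 0⊕1⊕0⊕0⊕1⊕0⊕0⊕1 = 1
s2: b2⊕b3⊕b6⊕b7⊕b10⊕b11⊕b14⊕b15 = 0⊕1⊕1⊕0⊕0⊕0⊕1⊕1 = 0
s4: b4⊕b5⊕b6⊕b7⊕b12⊕b13⊕b14⊕b15 = 1⊕0⊕1⊕0⊕1⊕0⊕1⊕1 = 1
s8: b8⊕b9⊕b10⊕b11⊕b12⊕b13⊕b14⊕b15 = 1⊕1⊕0⊕0⊕1⊕0⊕1⊕1 = 1
Syndrome (s8...s1) = 1101 → position 13.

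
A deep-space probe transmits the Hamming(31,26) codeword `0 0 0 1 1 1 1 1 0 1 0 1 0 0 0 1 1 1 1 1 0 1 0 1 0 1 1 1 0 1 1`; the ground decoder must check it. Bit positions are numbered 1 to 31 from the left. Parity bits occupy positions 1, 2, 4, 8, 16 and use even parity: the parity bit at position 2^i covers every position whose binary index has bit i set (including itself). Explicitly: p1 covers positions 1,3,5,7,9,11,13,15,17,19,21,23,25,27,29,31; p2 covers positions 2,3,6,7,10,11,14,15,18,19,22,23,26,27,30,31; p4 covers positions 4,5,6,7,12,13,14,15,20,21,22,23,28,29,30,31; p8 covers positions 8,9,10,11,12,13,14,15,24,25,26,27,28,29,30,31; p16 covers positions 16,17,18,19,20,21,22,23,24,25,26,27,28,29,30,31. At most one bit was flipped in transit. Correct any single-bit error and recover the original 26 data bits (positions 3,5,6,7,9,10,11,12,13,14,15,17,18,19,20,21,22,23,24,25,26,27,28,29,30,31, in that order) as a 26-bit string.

01110101000111101010111011

s1: b1⊕b3⊕b5⊕b7⊕b9⊕b11⊕b13⊕b15⊕b17⊕b19⊕b21⊕b23⊕b25⊕b27⊕b29⊕b31 = 0⊕0⊕1⊕1⊕0⊕0⊕0⊕0⊕1⊕1⊕0⊕0⊕0⊕1⊕0⊕1 = 0
s2: b2⊕b3⊕b6⊕b7⊕b10⊕b11⊕b14⊕b15⊕b18⊕b19⊕b22⊕b23⊕b26⊕b27⊕b30⊕b31 = 0⊕0⊕1⊕1⊕1⊕0⊕0⊕0⊕1⊕1⊕1⊕0⊕1⊕1⊕1⊕1 = 0
s4: b4⊕b5⊕b6⊕b7⊕b12⊕b13⊕b14⊕b15⊕b20⊕b21⊕b22⊕b23⊕b28⊕b29⊕b30⊕b31 = 1⊕1⊕1⊕1⊕1⊕0⊕0⊕0⊕1⊕0⊕1⊕0⊕1⊕0⊕1⊕1 = 0
s8: b8⊕b9⊕b10⊕b11⊕b12⊕b13⊕b14⊕b15⊕b24⊕b25⊕b26⊕b27⊕b28⊕b29⊕b30⊕b31 = 1⊕0⊕1⊕0⊕1⊕0⊕0⊕0⊕1⊕0⊕1⊕1⊕1⊕0⊕1⊕1 = 1
s16: b16⊕b17⊕b18⊕b19⊕b20⊕b21⊕b22⊕b23⊕b24⊕b25⊕b26⊕b27⊕b28⊕b29⊕b30⊕b31 = 1⊕1⊕1⊕1⊕1⊕0⊕1⊕0⊕1⊕0⊕1⊕1⊕1⊕0⊕1⊕1 = 0
Syndrome (s16...s1) = 01000 → position 8.
Flip bit 8: corrected codeword = 0001111001010001111101010111011
Data bits at positions 3,5,6,7,9,10,11,12,13,14,15,17,18,19,20,21,22,23,24,25,26,27,28,29,30,31: 01110101000111101010111011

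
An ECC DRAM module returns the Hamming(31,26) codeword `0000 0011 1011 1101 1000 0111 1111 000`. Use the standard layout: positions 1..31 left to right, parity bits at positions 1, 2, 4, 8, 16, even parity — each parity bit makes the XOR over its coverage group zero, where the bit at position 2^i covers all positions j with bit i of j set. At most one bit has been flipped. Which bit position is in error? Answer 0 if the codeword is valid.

30

s1: b1⊕b3⊕b5⊕b7⊕b9⊕b11⊕b13⊕b15⊕b17⊕b19⊕b21⊕b23⊕b25⊕b27⊕b29⊕b31 = 0⊕0⊕0⊕1⊕1⊕1⊕1⊕0⊕1⊕0⊕0⊕1⊕1⊕1⊕0⊕0 = 0
s2: b2⊕b3⊕b6⊕b7⊕b10⊕b11⊕b14⊕b15⊕b18⊕b19⊕b22⊕b23⊕b26⊕b27⊕b30⊕b31 = 0⊕0⊕0⊕1⊕0⊕1⊕1⊕0⊕0⊕0⊕1⊕1⊕1⊕1⊕0⊕0 = 1
s4: b4⊕b5⊕b6⊕b7⊕b12⊕b13⊕b14⊕b15⊕b20⊕b21⊕b22⊕b23⊕b28⊕b29⊕b30⊕b31 = 0⊕0⊕0⊕1⊕1⊕1⊕1⊕0⊕0⊕0⊕1⊕1⊕1⊕0⊕0⊕0 = 1
s8: b8⊕b9⊕b10⊕b11⊕b12⊕b13⊕b14⊕b15⊕b24⊕b25⊕b26⊕b27⊕b28⊕b29⊕b30⊕b31 = 1⊕1⊕0⊕1⊕1⊕1⊕1⊕0⊕1⊕1⊕1⊕1⊕1⊕0⊕0⊕0 = 1
s16: b16⊕b17⊕b18⊕b19⊕b20⊕b21⊕b22⊕b23⊕b24⊕b25⊕b26⊕b27⊕b28⊕b29⊕b30⊕b31 = 1⊕1⊕0⊕0⊕0⊕0⊕1⊕1⊕1⊕1⊕1⊕1⊕1⊕0⊕0⊕0 = 1
Syndrome (s16...s1) = 11110 → position 30.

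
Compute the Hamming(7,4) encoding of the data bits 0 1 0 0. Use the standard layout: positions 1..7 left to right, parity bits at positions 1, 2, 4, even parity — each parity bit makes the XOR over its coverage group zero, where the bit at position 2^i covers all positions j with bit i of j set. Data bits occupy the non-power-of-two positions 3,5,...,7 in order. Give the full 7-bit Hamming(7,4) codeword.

Place data bits at non-power-of-two positions: b3=0, b5=1, b6=0, b7=0.
p1 = XOR of data positions {3,5,7} = 0⊕1⊕0 = 1
p2 = XOR of data positions {3,6,7} = 0⊕0⊕0 = 0
p4 = XOR of data positions {5,6,7} = 1⊕0⊕0 = 1
Codeword b1..b7 = 1001100

1001100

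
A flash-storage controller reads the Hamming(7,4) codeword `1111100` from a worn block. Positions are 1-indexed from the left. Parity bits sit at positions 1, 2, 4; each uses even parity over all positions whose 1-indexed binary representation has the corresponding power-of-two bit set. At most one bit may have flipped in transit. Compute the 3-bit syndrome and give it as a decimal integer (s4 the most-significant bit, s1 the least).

s1: b1⊕b3⊕b5⊕b7 = 1⊕1⊕1⊕0 = 1
s2: b2⊕b3⊕b6⊕b7 = 1⊕1⊕0⊕0 = 0
s4: b4⊕b5⊕b6⊕b7 = 1⊕1⊕0⊕0 = 0
Syndrome (s4...s1) = 001 → position 1.

1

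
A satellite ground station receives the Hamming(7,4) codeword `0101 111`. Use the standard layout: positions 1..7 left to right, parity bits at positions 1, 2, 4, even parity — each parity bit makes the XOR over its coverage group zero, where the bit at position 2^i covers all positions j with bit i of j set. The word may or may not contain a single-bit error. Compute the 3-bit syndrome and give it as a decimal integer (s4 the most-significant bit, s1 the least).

s1: b1⊕b3⊕b5⊕b7 = 0⊕0⊕1⊕1 = 0
s2: b2⊕b3⊕b6⊕b7 = 1⊕0⊕1⊕1 = 1
s4: b4⊕b5⊕b6⊕b7 = 1⊕1⊕1⊕1 = 0
Syndrome (s4...s1) = 010 → position 2.

2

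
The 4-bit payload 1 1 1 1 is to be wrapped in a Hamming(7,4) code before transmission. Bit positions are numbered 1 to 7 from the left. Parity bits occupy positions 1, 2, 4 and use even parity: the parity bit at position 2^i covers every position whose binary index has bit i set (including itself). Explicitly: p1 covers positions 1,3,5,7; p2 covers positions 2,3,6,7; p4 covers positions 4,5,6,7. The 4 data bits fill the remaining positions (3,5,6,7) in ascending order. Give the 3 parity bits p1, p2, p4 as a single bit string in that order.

Place data bits at non-power-of-two positions: b3=1, b5=1, b6=1, b7=1.
p1 = XOR of data positions {3,5,7} = 1⊕1⊕1 = 1
p2 = XOR of data positions {3,6,7} = 1⊕1⊕1 = 1
p4 = XOR of data positions {5,6,7} = 1⊕1⊕1 = 1
Parity bits p1,p2,p4 = 111

111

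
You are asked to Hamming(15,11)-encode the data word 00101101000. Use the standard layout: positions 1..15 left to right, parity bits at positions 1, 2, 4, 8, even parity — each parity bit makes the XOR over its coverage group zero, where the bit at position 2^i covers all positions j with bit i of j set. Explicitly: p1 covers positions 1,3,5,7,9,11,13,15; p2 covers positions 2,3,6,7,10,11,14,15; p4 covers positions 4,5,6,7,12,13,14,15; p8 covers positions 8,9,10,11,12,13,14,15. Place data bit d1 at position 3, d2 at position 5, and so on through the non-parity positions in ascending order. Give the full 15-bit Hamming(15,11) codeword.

Place data bits at non-power-of-two positions: b3=0, b5=0, b6=1, b7=0, b9=1, b10=1, b11=0, b12=1, b13=0, b14=0, b15=0.
p1 = XOR of data positions {3,5,7,9,11,13,15} = 0⊕0⊕0⊕1⊕0⊕0⊕0 = 1
p2 = XOR of data positions {3,6,7,10,11,14,15} = 0⊕1⊕0⊕1⊕0⊕0⊕0 = 0
p4 = XOR of data positions {5,6,7,12,13,14,15} = 0⊕1⊕0⊕1⊕0⊕0⊕0 = 0
p8 = XOR of data positions {9,10,11,12,13,14,15} = 1⊕1⊕0⊕1⊕0⊕0⊕0 = 1
Codeword b1..b15 = 100001011101000

100001011101000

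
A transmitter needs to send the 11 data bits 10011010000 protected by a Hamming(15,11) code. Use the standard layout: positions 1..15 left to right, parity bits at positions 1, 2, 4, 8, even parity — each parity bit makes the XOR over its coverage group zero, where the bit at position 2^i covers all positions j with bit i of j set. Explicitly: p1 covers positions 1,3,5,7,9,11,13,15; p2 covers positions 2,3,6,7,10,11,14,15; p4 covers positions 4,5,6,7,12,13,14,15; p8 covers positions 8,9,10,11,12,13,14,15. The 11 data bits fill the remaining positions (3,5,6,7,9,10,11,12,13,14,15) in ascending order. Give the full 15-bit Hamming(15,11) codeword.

011100101010000

Place data bits at non-power-of-two positions: b3=1, b5=0, b6=0, b7=1, b9=1, b10=0, b11=1, b12=0, b13=0, b14=0, b15=0.
p1 = XOR of data positions {3,5,7,9,11,13,15} = 1⊕0⊕1⊕1⊕1⊕0⊕0 = 0
p2 = XOR of data positions {3,6,7,10,11,14,15} = 1⊕0⊕1⊕0⊕1⊕0⊕0 = 1
p4 = XOR of data positions {5,6,7,12,13,14,15} = 0⊕0⊕1⊕0⊕0⊕0⊕0 = 1
p8 = XOR of data positions {9,10,11,12,13,14,15} = 1⊕0⊕1⊕0⊕0⊕0⊕0 = 0
Codeword b1..b15 = 011100101010000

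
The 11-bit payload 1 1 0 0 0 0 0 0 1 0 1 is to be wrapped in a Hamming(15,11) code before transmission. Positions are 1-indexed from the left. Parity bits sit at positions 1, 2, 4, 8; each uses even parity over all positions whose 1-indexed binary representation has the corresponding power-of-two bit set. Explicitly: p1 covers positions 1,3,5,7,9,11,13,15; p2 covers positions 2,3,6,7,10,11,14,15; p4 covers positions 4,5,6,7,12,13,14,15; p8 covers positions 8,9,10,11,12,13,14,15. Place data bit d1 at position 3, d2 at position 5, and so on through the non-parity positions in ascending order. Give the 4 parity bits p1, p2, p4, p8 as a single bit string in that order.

0010

Place data bits at non-power-of-two positions: b3=1, b5=1, b6=0, b7=0, b9=0, b10=0, b11=0, b12=0, b13=1, b14=0, b15=1.
p1 = XOR of data positions {3,5,7,9,11,13,15} = 1⊕1⊕0⊕0⊕0⊕1⊕1 = 0
p2 = XOR of data positions {3,6,7,10,11,14,15} = 1⊕0⊕0⊕0⊕0⊕0⊕1 = 0
p4 = XOR of data positions {5,6,7,12,13,14,15} = 1⊕0⊕0⊕0⊕1⊕0⊕1 = 1
p8 = XOR of data positions {9,10,11,12,13,14,15} = 0⊕0⊕0⊕0⊕1⊕0⊕1 = 0
Parity bits p1,p2,p4,p8 = 0010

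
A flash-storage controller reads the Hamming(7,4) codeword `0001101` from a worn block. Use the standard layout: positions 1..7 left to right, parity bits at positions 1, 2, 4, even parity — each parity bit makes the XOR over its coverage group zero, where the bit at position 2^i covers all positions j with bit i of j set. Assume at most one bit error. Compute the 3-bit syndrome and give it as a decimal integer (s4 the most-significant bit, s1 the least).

s1: b1⊕b3⊕b5⊕b7 = 0⊕0⊕1⊕1 = 0
s2: b2⊕b3⊕b6⊕b7 = 0⊕0⊕0⊕1 = 1
s4: b4⊕b5⊕b6⊕b7 = 1⊕1⊕0⊕1 = 1
Syndrome (s4...s1) = 110 → position 6.

6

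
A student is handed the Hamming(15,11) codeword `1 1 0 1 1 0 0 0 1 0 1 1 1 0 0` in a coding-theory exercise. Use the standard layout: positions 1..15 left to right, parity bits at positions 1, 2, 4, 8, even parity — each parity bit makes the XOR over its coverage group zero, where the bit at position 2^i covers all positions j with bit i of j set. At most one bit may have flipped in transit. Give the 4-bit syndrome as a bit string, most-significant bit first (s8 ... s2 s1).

0001

s1: b1⊕b3⊕b5⊕b7⊕b9⊕b11⊕b13⊕b15 = 1⊕0⊕1⊕0⊕1⊕1⊕1⊕0 = 1
s2: b2⊕b3⊕b6⊕b7⊕b10⊕b11⊕b14⊕b15 = 1⊕0⊕0⊕0⊕0⊕1⊕0⊕0 = 0
s4: b4⊕b5⊕b6⊕b7⊕b12⊕b13⊕b14⊕b15 = 1⊕1⊕0⊕0⊕1⊕1⊕0⊕0 = 0
s8: b8⊕b9⊕b10⊕b11⊕b12⊕b13⊕b14⊕b15 = 0⊕1⊕0⊕1⊕1⊕1⊕0⊕0 = 0
Syndrome (s8...s1) = 0001 → position 1.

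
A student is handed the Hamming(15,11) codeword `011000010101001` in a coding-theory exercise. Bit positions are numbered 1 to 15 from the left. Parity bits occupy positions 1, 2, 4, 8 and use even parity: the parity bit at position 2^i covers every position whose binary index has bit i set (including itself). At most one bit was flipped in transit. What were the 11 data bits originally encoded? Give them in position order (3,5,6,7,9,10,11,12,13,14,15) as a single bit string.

10000101001

s1: b1⊕b3⊕b5⊕b7⊕b9⊕b11⊕b13⊕b15 = 0⊕1⊕0⊕0⊕0⊕0⊕0⊕1 = 0
s2: b2⊕b3⊕b6⊕b7⊕b10⊕b11⊕b14⊕b15 = 1⊕1⊕0⊕0⊕1⊕0⊕0⊕1 = 0
s4: b4⊕b5⊕b6⊕b7⊕b12⊕b13⊕b14⊕b15 = 0⊕0⊕0⊕0⊕1⊕0⊕0⊕1 = 0
s8: b8⊕b9⊕b10⊕b11⊕b12⊕b13⊕b14⊕b15 = 1⊕0⊕1⊕0⊕1⊕0⊕0⊕1 = 0
Syndrome (s8...s1) = 0000 → position 0 (no error).
No correction needed.
Data bits at positions 3,5,6,7,9,10,11,12,13,14,15: 10000101001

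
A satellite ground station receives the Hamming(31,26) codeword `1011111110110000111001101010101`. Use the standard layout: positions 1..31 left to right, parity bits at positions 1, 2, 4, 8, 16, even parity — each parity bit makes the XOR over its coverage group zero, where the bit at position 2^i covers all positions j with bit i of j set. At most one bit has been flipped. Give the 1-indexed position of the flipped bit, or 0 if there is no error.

s1: b1⊕b3⊕b5⊕b7⊕b9⊕b11⊕b13⊕b15⊕b17⊕b19⊕b21⊕b23⊕b25⊕b27⊕b29⊕b31 = 1⊕1⊕1⊕1⊕1⊕1⊕0⊕0⊕1⊕1⊕0⊕1⊕1⊕1⊕1⊕1 = 1
s2: b2⊕b3⊕b6⊕b7⊕b10⊕b11⊕b14⊕b15⊕b18⊕b19⊕b22⊕b23⊕b26⊕b27⊕b30⊕b31 = 0⊕1⊕1⊕1⊕0⊕1⊕0⊕0⊕1⊕1⊕1⊕1⊕0⊕1⊕0⊕1 = 0
s4: b4⊕b5⊕b6⊕b7⊕b12⊕b13⊕b14⊕b15⊕b20⊕b21⊕b22⊕b23⊕b28⊕b29⊕b30⊕b31 = 1⊕1⊕1⊕1⊕1⊕0⊕0⊕0⊕0⊕0⊕1⊕1⊕0⊕1⊕0⊕1 = 1
s8: b8⊕b9⊕b10⊕b11⊕b12⊕b13⊕b14⊕b15⊕b24⊕b25⊕b26⊕b27⊕b28⊕b29⊕b30⊕b31 = 1⊕1⊕0⊕1⊕1⊕0⊕0⊕0⊕0⊕1⊕0⊕1⊕0⊕1⊕0⊕1 = 0
s16: b16⊕b17⊕b18⊕b19⊕b20⊕b21⊕b22⊕b23⊕b24⊕b25⊕b26⊕b27⊕b28⊕b29⊕b30⊕b31 = 0⊕1⊕1⊕1⊕0⊕0⊕1⊕1⊕0⊕1⊕0⊕1⊕0⊕1⊕0⊕1 = 1
Syndrome (s16...s1) = 10101 → position 21.

21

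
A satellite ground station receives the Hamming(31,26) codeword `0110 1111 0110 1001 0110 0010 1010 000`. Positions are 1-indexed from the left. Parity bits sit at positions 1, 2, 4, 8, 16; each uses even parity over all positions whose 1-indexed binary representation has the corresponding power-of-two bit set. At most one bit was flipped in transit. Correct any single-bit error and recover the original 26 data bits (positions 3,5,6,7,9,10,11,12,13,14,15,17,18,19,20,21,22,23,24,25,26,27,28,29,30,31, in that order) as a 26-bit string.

s1: b1⊕b3⊕b5⊕b7⊕b9⊕b11⊕b13⊕b15⊕b17⊕b19⊕b21⊕b23⊕b25⊕b27⊕b29⊕b31 = 0⊕1⊕1⊕1⊕0⊕1⊕1⊕0⊕0⊕1⊕0⊕1⊕1⊕1⊕0⊕0 = 1
s2: b2⊕b3⊕b6⊕b7⊕b10⊕b11⊕b14⊕b15⊕b18⊕b19⊕b22⊕b23⊕b26⊕b27⊕b30⊕b31 = 1⊕1⊕1⊕1⊕1⊕1⊕0⊕0⊕1⊕1⊕0⊕1⊕0⊕1⊕0⊕0 = 0
s4: b4⊕b5⊕b6⊕b7⊕b12⊕b13⊕b14⊕b15⊕b20⊕b21⊕b22⊕b23⊕b28⊕b29⊕b30⊕b31 = 0⊕1⊕1⊕1⊕0⊕1⊕0⊕0⊕0⊕0⊕0⊕1⊕0⊕0⊕0⊕0 = 1
s8: b8⊕b9⊕b10⊕b11⊕b12⊕b13⊕b14⊕b15⊕b24⊕b25⊕b26⊕b27⊕b28⊕b29⊕b30⊕b31 = 1⊕0⊕1⊕1⊕0⊕1⊕0⊕0⊕0⊕1⊕0⊕1⊕0⊕0⊕0⊕0 = 0
s16: b16⊕b17⊕b18⊕b19⊕b20⊕b21⊕b22⊕b23⊕b24⊕b25⊕b26⊕b27⊕b28⊕b29⊕b30⊕b31 = 1⊕0⊕1⊕1⊕0⊕0⊕0⊕1⊕0⊕1⊕0⊕1⊕0⊕0⊕0⊕0 = 0
Syndrome (s16...s1) = 00101 → position 5.
Flip bit 5: corrected codeword = 0110011101101001011000101010000
Data bits at positions 3,5,6,7,9,10,11,12,13,14,15,17,18,19,20,21,22,23,24,25,26,27,28,29,30,31: 10110110100011000101010000

10110110100011000101010000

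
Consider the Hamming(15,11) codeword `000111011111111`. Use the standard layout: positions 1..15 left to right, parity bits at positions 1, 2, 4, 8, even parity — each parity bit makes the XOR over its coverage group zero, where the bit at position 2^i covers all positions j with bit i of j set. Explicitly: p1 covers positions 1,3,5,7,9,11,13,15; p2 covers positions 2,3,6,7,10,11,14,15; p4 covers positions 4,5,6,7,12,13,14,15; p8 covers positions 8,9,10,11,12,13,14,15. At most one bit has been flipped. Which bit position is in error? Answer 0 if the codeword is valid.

s1: b1⊕b3⊕b5⊕b7⊕b9⊕b11⊕b13⊕b15 = 0⊕0⊕1⊕0⊕1⊕1⊕1⊕1 = 1
s2: b2⊕b3⊕b6⊕b7⊕b10⊕b11⊕b14⊕b15 = 0⊕0⊕1⊕0⊕1⊕1⊕1⊕1 = 1
s4: b4⊕b5⊕b6⊕b7⊕b12⊕b13⊕b14⊕b15 = 1⊕1⊕1⊕0⊕1⊕1⊕1⊕1 = 1
s8: b8⊕b9⊕b10⊕b11⊕b12⊕b13⊕b14⊕b15 = 1⊕1⊕1⊕1⊕1⊕1⊕1⊕1 = 0
Syndrome (s8...s1) = 0111 → position 7.

7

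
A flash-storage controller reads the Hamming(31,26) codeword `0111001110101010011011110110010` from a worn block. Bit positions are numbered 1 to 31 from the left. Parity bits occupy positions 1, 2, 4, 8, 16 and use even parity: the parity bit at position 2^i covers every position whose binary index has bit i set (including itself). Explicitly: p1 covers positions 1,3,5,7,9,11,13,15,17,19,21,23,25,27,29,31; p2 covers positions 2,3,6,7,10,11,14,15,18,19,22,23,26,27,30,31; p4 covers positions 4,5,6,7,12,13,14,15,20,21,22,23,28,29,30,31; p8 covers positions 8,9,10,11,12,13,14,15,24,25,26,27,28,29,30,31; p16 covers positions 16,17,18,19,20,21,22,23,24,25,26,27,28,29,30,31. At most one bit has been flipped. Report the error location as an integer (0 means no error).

s1: b1⊕b3⊕b5⊕b7⊕b9⊕b11⊕b13⊕b15⊕b17⊕b19⊕b21⊕b23⊕b25⊕b27⊕b29⊕b31 = 0⊕1⊕0⊕1⊕1⊕1⊕1⊕1⊕0⊕1⊕1⊕1⊕0⊕1⊕0⊕0 = 0
s2: b2⊕b3⊕b6⊕b7⊕b10⊕b11⊕b14⊕b15⊕b18⊕b19⊕b22⊕b23⊕b26⊕b27⊕b30⊕b31 = 1⊕1⊕0⊕1⊕0⊕1⊕0⊕1⊕1⊕1⊕1⊕1⊕1⊕1⊕1⊕0 = 0
s4: b4⊕b5⊕b6⊕b7⊕b12⊕b13⊕b14⊕b15⊕b20⊕b21⊕b22⊕b23⊕b28⊕b29⊕b30⊕b31 = 1⊕0⊕0⊕1⊕0⊕1⊕0⊕1⊕0⊕1⊕1⊕1⊕0⊕0⊕1⊕0 = 0
s8: b8⊕b9⊕b10⊕b11⊕b12⊕b13⊕b14⊕b15⊕b24⊕b25⊕b26⊕b27⊕b28⊕b29⊕b30⊕b31 = 1⊕1⊕0⊕1⊕0⊕1⊕0⊕1⊕1⊕0⊕1⊕1⊕0⊕0⊕1⊕0 = 1
s16: b16⊕b17⊕b18⊕b19⊕b20⊕b21⊕b22⊕b23⊕b24⊕b25⊕b26⊕b27⊕b28⊕b29⊕b30⊕b31 = 0⊕0⊕1⊕1⊕0⊕1⊕1⊕1⊕1⊕0⊕1⊕1⊕0⊕0⊕1⊕0 = 1
Syndrome (s16...s1) = 11000 → position 24.

24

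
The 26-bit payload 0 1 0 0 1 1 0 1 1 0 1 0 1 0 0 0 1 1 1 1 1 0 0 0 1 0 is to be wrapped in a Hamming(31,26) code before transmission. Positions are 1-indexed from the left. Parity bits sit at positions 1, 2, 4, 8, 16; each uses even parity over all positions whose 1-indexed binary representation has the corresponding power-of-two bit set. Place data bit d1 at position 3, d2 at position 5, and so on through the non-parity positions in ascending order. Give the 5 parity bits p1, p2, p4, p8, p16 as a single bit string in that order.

Place data bits at non-power-of-two positions: b3=0, b5=1, b6=0, b7=0, b9=1, b10=1, b11=0, b12=1, b13=1, b14=0, b15=1, b17=0, b18=1, b19=0, b20=0, b21=0, b22=1, b23=1, b24=1, b25=1, b26=1, b27=0, b28=0, b29=0, b30=1, b31=0.
p1 = XOR of data positions {3,5,7,9,11,13,15,17,19,21,23,25,27,29,31} = 0⊕1⊕0⊕1⊕0⊕1⊕1⊕0⊕0⊕0⊕1⊕1⊕0⊕0⊕0 = 0
p2 = XOR of data positions {3,6,7,10,11,14,15,18,19,22,23,26,27,30,31} = 0⊕0⊕0⊕1⊕0⊕0⊕1⊕1⊕0⊕1⊕1⊕1⊕0⊕1⊕0 = 1
p4 = XOR of data positions {5,6,7,12,13,14,15,20,21,22,23,28,29,30,31} = 1⊕0⊕0⊕1⊕1⊕0⊕1⊕0⊕0⊕1⊕1⊕0⊕0⊕1⊕0 = 1
p8 = XOR of data positions {9,10,11,12,13,14,15,24,25,26,27,28,29,30,31} = 1⊕1⊕0⊕1⊕1⊕0⊕1⊕1⊕1⊕1⊕0⊕0⊕0⊕1⊕0 = 1
p16 = XOR of data positions {17,18,19,20,21,22,23,24,25,26,27,28,29,30,31} = 0⊕1⊕0⊕0⊕0⊕1⊕1⊕1⊕1⊕1⊕0⊕0⊕0⊕1⊕0 = 1
Parity bits p1,p2,p4,p8,p16 = 01111

01111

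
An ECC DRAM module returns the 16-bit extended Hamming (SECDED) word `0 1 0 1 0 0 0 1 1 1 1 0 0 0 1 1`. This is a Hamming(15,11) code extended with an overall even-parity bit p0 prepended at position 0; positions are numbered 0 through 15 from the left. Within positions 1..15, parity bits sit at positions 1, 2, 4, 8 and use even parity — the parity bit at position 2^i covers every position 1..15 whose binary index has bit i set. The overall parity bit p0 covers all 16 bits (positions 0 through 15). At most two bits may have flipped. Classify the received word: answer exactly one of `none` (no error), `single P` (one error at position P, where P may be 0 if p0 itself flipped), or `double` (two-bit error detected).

s1: b1⊕b3⊕b5⊕b7⊕b9⊕b11⊕b13⊕b15 = 1⊕1⊕0⊕1⊕1⊕0⊕0⊕1 = 1
s2: b2⊕b3⊕b6⊕b7⊕b10⊕b11⊕b14⊕b15 = 0⊕1⊕0⊕1⊕1⊕0⊕1⊕1 = 1
s4: b4⊕b5⊕b6⊕b7⊕b12⊕b13⊕b14⊕b15 = 0⊕0⊕0⊕1⊕0⊕0⊕1⊕1 = 1
s8: b8⊕b9⊕b10⊕b11⊕b12⊕b13⊕b14⊕b15 = 1⊕1⊕1⊕0⊕0⊕0⊕1⊕1 = 1
Syndrome (s8...s1) = 1111 → position 15.
Overall parity (XOR of all 16 bits, including p0): 0⊕1⊕0⊕1⊕0⊕0⊕0⊕1⊕1⊕1⊕1⊕0⊕0⊕0⊕1⊕1 = 0
Overall=0, syndrome position=15 → double-bit error detected (uncorrectable).

double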